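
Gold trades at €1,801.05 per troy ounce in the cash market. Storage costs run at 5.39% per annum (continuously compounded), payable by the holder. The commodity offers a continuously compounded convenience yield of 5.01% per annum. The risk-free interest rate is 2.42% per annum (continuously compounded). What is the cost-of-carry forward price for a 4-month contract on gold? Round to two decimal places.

€1,817.94 per troy ounce

Net carry = r + u − y = 0.0242 + 0.0539 − 0.0501 = 0.0280
F = S·e^((r+u−y)T) = 1801.05 · e^(0.0280 × 4/12) = 1801.05 · e^0.00933333
= 1801.05 × 1.00937702 = €1,817.94 per troy ounce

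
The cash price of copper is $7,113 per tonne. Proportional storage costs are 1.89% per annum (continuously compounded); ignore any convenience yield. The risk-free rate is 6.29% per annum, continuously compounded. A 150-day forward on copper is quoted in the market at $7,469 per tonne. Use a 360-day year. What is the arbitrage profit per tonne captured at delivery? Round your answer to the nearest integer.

Fair forward: F* = S·e^(carry·T), with carry = (r + u) = 0.0629 + 0.0189 = 0.0818
F* = 7113 · e^(0.0818 × 150/360) = 7113 · e^0.034083 = 7113 × 1.034670 = $7359.6077
Market $7469 > fair $7359.6077: forward overpriced → cash-and-carry (buy spot, short the forward).
At maturity, profit = |F_mkt − F*| = |7469 − 7359.6077| = $109 per tonne

$109 per tonne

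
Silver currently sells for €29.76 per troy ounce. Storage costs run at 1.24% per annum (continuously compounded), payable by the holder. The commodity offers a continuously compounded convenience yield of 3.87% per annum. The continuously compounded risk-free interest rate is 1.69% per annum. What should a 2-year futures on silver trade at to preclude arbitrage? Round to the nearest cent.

Net carry = r + u − y = 0.0169 + 0.0124 − 0.0387 = -0.0094
F = S·e^((r+u−y)T) = 29.76 · e^(-0.0094 × 2) = 29.76 · e^-0.018800
= 29.76 × 0.981376 = €29.21 per troy ounce

€29.21 per troy ounce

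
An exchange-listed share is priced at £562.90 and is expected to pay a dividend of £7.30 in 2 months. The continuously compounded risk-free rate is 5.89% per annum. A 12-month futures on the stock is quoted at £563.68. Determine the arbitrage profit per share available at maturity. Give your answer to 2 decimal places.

PV(dividends) I = 7.30·e^(−0.0589·2/12) = 7.2287
Fair futures F* = (S − I)·e^(rT) = (562.90 − 7.2287)·e^0.058900 = 555.6713 × 1.060669 = 589.3833
Market £563.68 < fair 589.3833: forward underpriced → reverse cash-and-carry (short the stock, invest proceeds at r, pay the dividends, go long the forward).
Profit at T = |F_mkt − F*| = |563.68 − 589.3833| = £25.70 per share

£25.70 per share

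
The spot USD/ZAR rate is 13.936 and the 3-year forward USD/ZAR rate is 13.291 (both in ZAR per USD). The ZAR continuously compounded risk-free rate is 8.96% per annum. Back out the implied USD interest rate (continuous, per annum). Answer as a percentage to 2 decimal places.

F = S·e^((r_ZAR − r_USD)T) ⇒ r_USD = r_ZAR − ln(F/S)/T
ln(13.291/13.936) = -0.047388; /(3) = -0.015796
r_USD = 0.0896 + 0.015796 = 0.105396
r_USD = 10.54%

10.54%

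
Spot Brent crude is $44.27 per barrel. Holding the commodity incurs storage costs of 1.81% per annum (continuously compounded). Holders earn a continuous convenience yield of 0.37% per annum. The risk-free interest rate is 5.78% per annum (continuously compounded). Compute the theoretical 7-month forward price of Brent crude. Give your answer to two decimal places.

$46.17 per barrel

Net carry = r + u − y = 0.0578 + 0.0181 − 0.0037 = 0.0722
F = S·e^((r+u−y)T) = 44.27 · e^(0.0722 × 7/12) = 44.27 · e^0.042117
= 44.27 × 1.043017 = $46.17 per barrel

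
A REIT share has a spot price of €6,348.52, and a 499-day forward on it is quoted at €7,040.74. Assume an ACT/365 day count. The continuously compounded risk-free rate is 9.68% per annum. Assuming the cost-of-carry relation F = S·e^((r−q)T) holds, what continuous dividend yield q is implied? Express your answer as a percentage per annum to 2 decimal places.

From F = S·e^((r−q)T): (r − q) = ln(F/S)/T
ln(7040.74/6348.52) = ln(1.109036) = 0.103491
(r − q) = 0.103491 / (499/365) = 0.075700
q = r − ln(F/S)/T = 0.0968 − 0.075700 = 0.021100
q = 2.11%

2.11%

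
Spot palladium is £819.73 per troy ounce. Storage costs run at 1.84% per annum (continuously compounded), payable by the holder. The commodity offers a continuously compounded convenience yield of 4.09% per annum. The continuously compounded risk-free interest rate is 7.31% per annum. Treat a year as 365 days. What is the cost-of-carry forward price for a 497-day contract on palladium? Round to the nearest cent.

Net carry = r + u − y = 0.0731 + 0.0184 − 0.0409 = 0.0506
F = S·e^((r+u−y)T) = 819.73 · e^(0.0506 × 497/365) = 819.73 · e^0.068899
= 819.73 × 1.071328 = £878.20 per troy ounce

£878.20 per troy ounce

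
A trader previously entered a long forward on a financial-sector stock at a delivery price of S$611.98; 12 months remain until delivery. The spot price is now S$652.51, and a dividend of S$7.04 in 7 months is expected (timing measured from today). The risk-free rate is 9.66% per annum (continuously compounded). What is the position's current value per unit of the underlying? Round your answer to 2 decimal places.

S$90.23

PV(remaining dividends) I = 7.04·e^(−0.0966·7/12) = 6.6543
Current forward F = (S − I)·e^(rT) = (652.51 − 6.6543)·e^(0.0966·12/12) = 645.8557 × 1.101420 = 711.3584
Value (long) = (F − K)·e^(−rT) = (711.3584 − 611.98) × 0.907919 = 90.2275
Value = S$90.23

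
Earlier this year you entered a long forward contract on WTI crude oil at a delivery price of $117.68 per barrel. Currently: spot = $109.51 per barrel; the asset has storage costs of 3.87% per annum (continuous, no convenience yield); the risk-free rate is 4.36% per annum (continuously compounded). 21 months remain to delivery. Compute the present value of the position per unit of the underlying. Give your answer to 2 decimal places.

$8.15 per barrel

Current fair forward for the remaining 21 months: F = S·e^((r + u)·T), (r + u) = 0.0436 + 0.0387 = 0.0823
F = 109.51 · e^(0.0823 × 21/12) = 109.51 × 1.154913 = 126.4745
Value of long forward = (F − K)·e^(−rT) = (126.4745 − 117.68) · e^(−0.0436·21/12)
= 8.7945 × 0.926538 = 8.15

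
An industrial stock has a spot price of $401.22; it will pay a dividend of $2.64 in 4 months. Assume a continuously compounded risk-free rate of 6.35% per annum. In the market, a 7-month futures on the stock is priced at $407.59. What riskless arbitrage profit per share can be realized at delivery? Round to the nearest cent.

PV(dividends) I = 2.64·e^(−0.0635·4/12) = 2.5847
Fair futures F* = (S − I)·e^(rT) = (401.22 − 2.5847)·e^0.037042 = 398.6353 × 1.037737 = 413.6786
Market $407.59 < fair 413.6786: forward underpriced → reverse cash-and-carry (short the stock, invest proceeds at r, pay the dividends, go long the forward).
Profit at T = |F_mkt − F*| = |407.59 − 413.6786| = $6.09 per share

$6.09 per share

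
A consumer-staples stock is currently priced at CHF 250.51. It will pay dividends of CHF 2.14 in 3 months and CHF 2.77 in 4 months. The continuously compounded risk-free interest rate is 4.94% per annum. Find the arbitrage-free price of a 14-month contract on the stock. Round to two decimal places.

CHF 260.25

PV(dividends) I = 2.14·e^(−0.0494·3/12) + 2.77·e^(−0.0494·4/12)
I = 2.1137 + 2.7248 = 4.8385
F = (S − I)·e^(rT) = (250.51 − 4.8385) · e^(0.0494·14/12)
= 245.6715 · e^0.057633 = 245.6715 × 1.059326 = CHF 260.25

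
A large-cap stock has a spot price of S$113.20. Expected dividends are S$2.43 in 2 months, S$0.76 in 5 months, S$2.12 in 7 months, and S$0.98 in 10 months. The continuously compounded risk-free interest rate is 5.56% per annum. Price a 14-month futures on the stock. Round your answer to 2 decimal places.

S$114.24

PV(dividends) I = 2.43·e^(−0.0556·2/12) + 0.76·e^(−0.0556·5/12) + 2.12·e^(−0.0556·7/12) + 0.98·e^(−0.0556·10/12)
I = 2.4076 + 0.7426 + 2.0523 + 0.9356 = 6.1381
F = (S − I)·e^(rT) = (113.20 − 6.1381) · e^(0.0556·14/12)
= 107.0619 · e^0.064867 = 107.0619 × 1.067017 = S$114.24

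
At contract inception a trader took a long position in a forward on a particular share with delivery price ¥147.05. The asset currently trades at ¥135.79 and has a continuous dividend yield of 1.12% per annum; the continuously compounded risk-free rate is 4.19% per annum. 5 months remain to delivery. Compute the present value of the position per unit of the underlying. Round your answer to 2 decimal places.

-¥9.35

Current fair forward for the remaining 5 months: F = S·e^((r − q)·T), (r − q) = 0.0419 − 0.0112 = 0.0307
F = 135.79 · e^(0.0307 × 5/12) = 135.79 × 1.012874 = 137.5382
Value of long forward = (F − K)·e^(−rT) = (137.5382 − 147.05) · e^(−0.0419·5/12)
= -9.5118 × 0.982693 = -9.35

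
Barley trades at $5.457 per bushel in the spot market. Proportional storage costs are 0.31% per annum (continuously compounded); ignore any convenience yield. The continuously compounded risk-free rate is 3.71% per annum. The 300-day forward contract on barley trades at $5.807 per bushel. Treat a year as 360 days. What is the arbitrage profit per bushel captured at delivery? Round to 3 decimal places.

Fair forward: F* = S·e^(carry·T), with carry = (r + u) = 0.0371 + 0.0031 = 0.0402
F* = 5.457 · e^(0.0402 × 300/360) = 5.457 · e^0.033500 = 5.457 × 1.034067 = $5.6429
Market $5.807 > fair $5.6429: forward overpriced → cash-and-carry (buy spot, short the forward).
At maturity, profit = |F_mkt − F*| = |5.807 − 5.6429| = $0.164 per bushel

$0.164 per bushel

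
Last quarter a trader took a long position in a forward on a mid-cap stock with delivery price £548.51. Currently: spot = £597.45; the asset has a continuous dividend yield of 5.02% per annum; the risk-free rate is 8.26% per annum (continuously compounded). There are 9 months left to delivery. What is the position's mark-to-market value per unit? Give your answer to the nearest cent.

£59.81

Current fair forward for the remaining 9 months: F = S·e^((r − q)·T), (r − q) = 0.0826 − 0.0502 = 0.0324
F = 597.45 · e^(0.0324 × 9/12) = 597.45 × 1.024598 = 612.1461
Value of long forward = (F − K)·e^(−rT) = (612.1461 − 548.51) · e^(−0.0826·9/12)
= 63.6361 × 0.939930 = 59.81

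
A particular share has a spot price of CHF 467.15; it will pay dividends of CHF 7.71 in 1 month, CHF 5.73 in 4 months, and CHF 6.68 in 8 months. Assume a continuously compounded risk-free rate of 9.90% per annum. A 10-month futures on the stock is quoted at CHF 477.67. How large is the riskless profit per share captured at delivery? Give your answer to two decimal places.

CHF 8.54 per share

PV(dividends) I = 7.71·e^(−0.0990·1/12) + 5.73·e^(−0.0990·4/12) + 6.68·e^(−0.0990·8/12) = 19.4440
Fair futures F* = (S − I)·e^(rT) = (467.15 − 19.4440)·e^0.082500 = 447.7060 × 1.085999 = 486.2083
Market CHF 477.67 < fair 486.2083: forward underpriced → reverse cash-and-carry (short the stock, invest proceeds at r, pay the dividends, go long the forward).
Profit at T = |F_mkt − F*| = |477.67 − 486.2083| = CHF 8.54 per share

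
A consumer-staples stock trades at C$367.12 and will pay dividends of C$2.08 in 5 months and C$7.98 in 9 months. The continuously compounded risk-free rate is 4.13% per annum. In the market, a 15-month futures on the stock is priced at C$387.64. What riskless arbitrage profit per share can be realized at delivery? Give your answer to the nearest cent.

PV(dividends) I = 2.08·e^(−0.0413·5/12) + 7.98·e^(−0.0413·9/12) = 9.7811
Fair futures F* = (S − I)·e^(rT) = (367.12 − 9.7811)·e^0.051625 = 357.3389 × 1.052981 = 376.2711
Market C$387.64 > fair 376.2711: forward overpriced → cash-and-carry (borrow at r, buy the stock and collect the dividends, short the forward).
Profit at T = |F_mkt − F*| = |387.64 − 376.2711| = C$11.37 per share

C$11.37 per share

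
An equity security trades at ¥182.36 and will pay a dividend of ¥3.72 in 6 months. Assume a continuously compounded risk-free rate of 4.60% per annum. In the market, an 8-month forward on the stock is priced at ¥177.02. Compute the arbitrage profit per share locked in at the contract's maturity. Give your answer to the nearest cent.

PV(dividends) I = 3.72·e^(−0.0460·6/12) = 3.6354
Fair forward F* = (S − I)·e^(rT) = (182.36 − 3.6354)·e^0.030667 = 178.7246 × 1.031142 = 184.2904
Market ¥177.02 < fair 184.2904: forward underpriced → reverse cash-and-carry (short the stock, invest proceeds at r, pay the dividends, go long the forward).
Profit at T = |F_mkt − F*| = |177.02 − 184.2904| = ¥7.27 per share

¥7.27 per share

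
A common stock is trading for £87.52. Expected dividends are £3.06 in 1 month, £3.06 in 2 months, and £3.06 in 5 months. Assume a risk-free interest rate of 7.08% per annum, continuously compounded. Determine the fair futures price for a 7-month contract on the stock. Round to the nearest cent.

£81.79

PV(dividends) I = 3.06·e^(−0.0708·1/12) + 3.06·e^(−0.0708·2/12) + 3.06·e^(−0.0708·5/12)
I = 3.0420 + 3.0241 + 2.9710 = 9.0371
F = (S − I)·e^(rT) = (87.52 − 9.0371) · e^(0.0708·7/12)
= 78.4829 · e^0.041300 = 78.4829 × 1.042165 = £81.79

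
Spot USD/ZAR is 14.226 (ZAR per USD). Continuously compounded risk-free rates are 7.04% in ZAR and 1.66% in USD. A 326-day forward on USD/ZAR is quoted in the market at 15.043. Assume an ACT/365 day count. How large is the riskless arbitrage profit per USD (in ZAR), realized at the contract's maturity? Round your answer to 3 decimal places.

Fair forward: F* = S·e^(carry·T), with carry = (r_ZAR − r_USD) = 0.0704 − 0.0166 = 0.0538
F* = 14.226 · e^(0.0538 × 326/365) = 14.226 · e^0.048052 = 14.226 × 1.049225 = 14.9263
Market 15.043 > fair 14.9263: forward overpriced → cash-and-carry (buy spot, short the forward).
At maturity, profit = |F_mkt − F*| = |15.043 − 14.9263| = 0.117 per USD (in ZAR)

0.117 per USD (in ZAR)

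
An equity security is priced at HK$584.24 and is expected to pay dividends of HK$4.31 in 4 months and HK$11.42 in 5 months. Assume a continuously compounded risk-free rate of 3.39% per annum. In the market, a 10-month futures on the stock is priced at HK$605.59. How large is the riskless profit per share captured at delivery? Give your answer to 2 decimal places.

PV(dividends) I = 4.31·e^(−0.0339·4/12) + 11.42·e^(−0.0339·5/12) = 15.5214
Fair futures F* = (S − I)·e^(rT) = (584.24 − 15.5214)·e^0.028250 = 568.7186 × 1.028653 = 585.0141
Market HK$605.59 > fair 585.0141: forward overpriced → cash-and-carry (borrow at r, buy the stock and collect the dividends, short the forward).
Profit at T = |F_mkt − F*| = |605.59 − 585.0141| = HK$20.58 per share

HK$20.58 per share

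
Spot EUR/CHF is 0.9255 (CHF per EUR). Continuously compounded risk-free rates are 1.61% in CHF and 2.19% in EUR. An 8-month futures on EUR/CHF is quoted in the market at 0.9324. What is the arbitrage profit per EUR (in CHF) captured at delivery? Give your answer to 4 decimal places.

0.0105 per EUR (in CHF)

Fair futures: F* = S·e^(carry·T), with carry = (r_CHF − r_EUR) = 0.0161 − 0.0219 = -0.0058
F* = 0.9255 · e^(-0.0058 × 8/12) = 0.9255 · e^-0.003867 = 0.9255 × 0.996140 = 0.9219
Market 0.9324 > fair 0.9219: forward overpriced → cash-and-carry (buy spot, short the forward).
At maturity, profit = |F_mkt − F*| = |0.9324 − 0.9219| = 0.0105 per EUR (in CHF)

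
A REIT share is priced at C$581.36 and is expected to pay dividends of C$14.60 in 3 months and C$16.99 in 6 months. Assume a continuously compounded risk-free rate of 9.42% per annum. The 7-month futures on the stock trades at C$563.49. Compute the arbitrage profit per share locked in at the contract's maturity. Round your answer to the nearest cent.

PV(dividends) I = 14.60·e^(−0.0942·3/12) + 16.99·e^(−0.0942·6/12) = 30.4685
Fair futures F* = (S − I)·e^(rT) = (581.36 − 30.4685)·e^0.054950 = 550.8915 × 1.056488 = 582.0103
Market C$563.49 < fair 582.0103: forward underpriced → reverse cash-and-carry (short the stock, invest proceeds at r, pay the dividends, go long the forward).
Profit at T = |F_mkt − F*| = |563.49 − 582.0103| = C$18.52 per share

C$18.52 per share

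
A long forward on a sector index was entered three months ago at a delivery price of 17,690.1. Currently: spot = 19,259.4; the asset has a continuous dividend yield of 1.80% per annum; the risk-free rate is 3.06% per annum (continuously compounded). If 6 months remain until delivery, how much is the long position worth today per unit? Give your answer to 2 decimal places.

1665.34

Current fair forward for the remaining 6 months: F = S·e^((r − q)·T), (r − q) = 0.0306 − 0.0180 = 0.0126
F = 19259.4 · e^(0.0126 × 6/12) = 19259.4 × 1.00631989 = 19381.1173
Value of long forward = (F − K)·e^(−rT) = (19381.1173 − 17690.1) · e^(−0.0306·6/12)
= 1691.0173 × 0.98481645 = 1665.34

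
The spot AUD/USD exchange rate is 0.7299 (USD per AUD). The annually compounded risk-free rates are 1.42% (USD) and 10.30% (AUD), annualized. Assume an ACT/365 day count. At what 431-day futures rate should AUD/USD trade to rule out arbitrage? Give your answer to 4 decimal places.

0.6610

By covered interest parity, F = S · (1+r_USD)^T / (1+r_AUD)^T
= 0.7299 × 1.016789 / 1.122727 = 0.7299 × 0.905642
F = 0.6610 USD per AUD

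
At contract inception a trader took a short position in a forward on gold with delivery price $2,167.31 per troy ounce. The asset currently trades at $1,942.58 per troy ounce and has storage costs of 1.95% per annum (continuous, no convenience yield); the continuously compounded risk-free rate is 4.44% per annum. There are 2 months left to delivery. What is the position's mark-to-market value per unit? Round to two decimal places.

Current fair forward for the remaining 2 months: F = S·e^((r + u)·T), (r + u) = 0.0444 + 0.0195 = 0.0639
F = 1942.58 · e^(0.0639 × 2/12) = 1942.58 × 1.01070691 = 1963.3790
Value of long forward = (F − K)·e^(−rT) = (1963.3790 − 2167.31) · e^(−0.0444·2/12)
= -203.9310 × 0.99262731 = -202.43
Short position value = −(long value) = $202.43

$202.43 per troy ounce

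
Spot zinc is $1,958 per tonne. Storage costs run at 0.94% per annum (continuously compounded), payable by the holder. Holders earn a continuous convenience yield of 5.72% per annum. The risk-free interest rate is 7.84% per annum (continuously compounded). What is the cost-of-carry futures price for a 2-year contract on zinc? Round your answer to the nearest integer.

$2,082 per tonne

Net carry = r + u − y = 0.0784 + 0.0094 − 0.0572 = 0.0306
F = S·e^((r+u−y)T) = 1958 · e^(0.0306 × 2) = 1958 · e^0.061200
= 1958 × 1.063112 = $2,082 per tonne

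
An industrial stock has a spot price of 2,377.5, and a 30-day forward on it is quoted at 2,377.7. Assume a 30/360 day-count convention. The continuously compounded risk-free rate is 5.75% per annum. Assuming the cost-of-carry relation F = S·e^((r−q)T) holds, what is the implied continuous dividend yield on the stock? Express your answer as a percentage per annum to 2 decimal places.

From F = S·e^((r−q)T): (r − q) = ln(F/S)/T
ln(2377.7/2377.5) = ln(1.000084) = 0.000084
(r − q) = 0.000084 / (30/360) = 0.001008
q = r − ln(F/S)/T = 0.0575 − 0.001008 = 0.056492
q = 5.65%

5.65%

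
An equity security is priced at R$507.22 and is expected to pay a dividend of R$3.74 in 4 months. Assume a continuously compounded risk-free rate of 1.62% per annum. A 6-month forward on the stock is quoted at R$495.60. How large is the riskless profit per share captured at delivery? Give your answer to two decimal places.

R$12.00 per share

PV(dividends) I = 3.74·e^(−0.0162·4/12) = 3.7199
Fair forward F* = (S − I)·e^(rT) = (507.22 − 3.7199)·e^0.008100 = 503.5001 × 1.008133 = 507.5951
Market R$495.60 < fair 507.5951: forward underpriced → reverse cash-and-carry (short the stock, invest proceeds at r, pay the dividends, go long the forward).
Profit at T = |F_mkt − F*| = |495.60 − 507.5951| = R$12.00 per share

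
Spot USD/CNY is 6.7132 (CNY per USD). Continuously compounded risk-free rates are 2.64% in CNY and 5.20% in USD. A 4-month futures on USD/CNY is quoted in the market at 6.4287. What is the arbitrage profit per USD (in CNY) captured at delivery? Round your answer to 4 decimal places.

Fair futures: F* = S·e^(carry·T), with carry = (r_CNY − r_USD) = 0.0264 − 0.0520 = -0.0256
F* = 6.7132 · e^(-0.0256 × 4/12) = 6.7132 · e^-0.008533 = 6.7132 × 0.991503 = 6.6562
Market 6.4287 < fair 6.6562: forward underpriced → reverse cash-and-carry (short spot, go long the forward).
At maturity, profit = |F_mkt − F*| = |6.4287 − 6.6562| = 0.2275 per USD (in CNY)

0.2275 per USD (in CNY)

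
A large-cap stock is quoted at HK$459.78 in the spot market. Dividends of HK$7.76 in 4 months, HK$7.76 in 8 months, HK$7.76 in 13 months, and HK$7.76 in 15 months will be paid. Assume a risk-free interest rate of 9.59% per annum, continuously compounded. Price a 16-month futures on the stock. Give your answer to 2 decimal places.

PV(dividends) I = 7.76·e^(−0.0959·4/12) + 7.76·e^(−0.0959·8/12) + 7.76·e^(−0.0959·13/12) + 7.76·e^(−0.0959·15/12)
I = 7.5159 + 7.2794 + 6.9943 + 6.8834 = 28.6730
F = (S − I)·e^(rT) = (459.78 − 28.6730) · e^(0.0959·16/12)
= 431.1070 · e^0.127867 = 431.1070 × 1.136402 = HK$489.91

HK$489.91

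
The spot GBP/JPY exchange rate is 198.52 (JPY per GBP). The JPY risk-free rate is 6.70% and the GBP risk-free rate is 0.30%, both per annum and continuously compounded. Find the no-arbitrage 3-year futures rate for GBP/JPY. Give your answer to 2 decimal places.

240.54

F = S·e^((r_JPY − r_GBP)T) = 198.52 · e^((0.0670 − 0.0030) × 3)
= 198.52 · e^0.192000 = 198.52 × 1.211671
F = 240.54 JPY per GBP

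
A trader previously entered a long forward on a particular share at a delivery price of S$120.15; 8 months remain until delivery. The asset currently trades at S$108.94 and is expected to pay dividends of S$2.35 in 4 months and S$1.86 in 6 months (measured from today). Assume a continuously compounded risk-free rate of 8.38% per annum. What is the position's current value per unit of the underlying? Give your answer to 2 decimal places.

PV(remaining dividends) I = 2.35·e^(−0.0838·4/12) + 1.86·e^(−0.0838·6/12) = 4.0689
Current forward F = (S − I)·e^(rT) = (108.94 − 4.0689)·e^(0.0838·8/12) = 104.8711 × 1.057457 = 110.8967
Value (long) = (F − K)·e^(−rT) = (110.8967 − 120.15) × 0.945665 = -8.7505
Value = -S$8.75

-S$8.75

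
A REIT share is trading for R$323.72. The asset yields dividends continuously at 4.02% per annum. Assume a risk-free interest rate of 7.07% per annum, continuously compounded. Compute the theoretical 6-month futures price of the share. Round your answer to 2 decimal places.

F = S·e^((r − q)T) = 323.72 · e^((0.0707 − 0.0402) × 6/12)
= 323.72 · e^0.015250 = 323.72 × 1.015367
F = R$328.69

R$328.69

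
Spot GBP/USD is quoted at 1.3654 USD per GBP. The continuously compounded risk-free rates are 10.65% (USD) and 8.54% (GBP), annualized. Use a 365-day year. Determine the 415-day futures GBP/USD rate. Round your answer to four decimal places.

F = S·e^((r_USD − r_GBP)T) = 1.3654 · e^((0.1065 − 0.0854) × 415/365)
= 1.3654 · e^0.023990 = 1.3654 × 1.024280
F = 1.3986 USD per GBP

1.3986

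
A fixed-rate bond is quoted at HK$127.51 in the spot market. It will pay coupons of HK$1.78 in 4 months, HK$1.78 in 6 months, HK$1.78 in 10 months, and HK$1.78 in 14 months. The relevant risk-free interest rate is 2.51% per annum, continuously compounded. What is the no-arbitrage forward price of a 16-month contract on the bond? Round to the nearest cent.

PV(coupons) I = 1.78·e^(−0.0251·4/12) + 1.78·e^(−0.0251·6/12) + 1.78·e^(−0.0251·10/12) + 1.78·e^(−0.0251·14/12)
I = 1.7652 + 1.7578 + 1.7432 + 1.7286 = 6.9948
F = (S − I)·e^(rT) = (127.51 − 6.9948) · e^(0.0251·16/12)
= 120.5152 · e^0.033467 = 120.5152 × 1.034033 = HK$124.62

HK$124.62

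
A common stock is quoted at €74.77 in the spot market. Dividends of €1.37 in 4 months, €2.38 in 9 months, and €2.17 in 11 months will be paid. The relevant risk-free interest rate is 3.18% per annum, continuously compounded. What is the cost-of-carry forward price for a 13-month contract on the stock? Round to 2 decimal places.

PV(dividends) I = 1.37·e^(−0.0318·4/12) + 2.38·e^(−0.0318·9/12) + 2.17·e^(−0.0318·11/12)
I = 1.3556 + 2.3239 + 2.1077 = 5.7872
F = (S − I)·e^(rT) = (74.77 − 5.7872) · e^(0.0318·13/12)
= 68.9828 · e^0.034450 = 68.9828 × 1.035050 = €71.40

€71.40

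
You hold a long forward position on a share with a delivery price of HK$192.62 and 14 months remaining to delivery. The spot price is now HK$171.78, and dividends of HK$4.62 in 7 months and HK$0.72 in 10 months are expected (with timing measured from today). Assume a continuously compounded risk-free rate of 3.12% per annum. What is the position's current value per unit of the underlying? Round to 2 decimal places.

-HK$19.19

PV(remaining dividends) I = 4.62·e^(−0.0312·7/12) + 0.72·e^(−0.0312·10/12) = 5.2382
Current forward F = (S − I)·e^(rT) = (171.78 − 5.2382)·e^(0.0312·14/12) = 166.5418 × 1.037071 = 172.7157
Value (long) = (F − K)·e^(−rT) = (172.7157 − 192.62) × 0.964255 = -19.1928
Value = -HK$19.19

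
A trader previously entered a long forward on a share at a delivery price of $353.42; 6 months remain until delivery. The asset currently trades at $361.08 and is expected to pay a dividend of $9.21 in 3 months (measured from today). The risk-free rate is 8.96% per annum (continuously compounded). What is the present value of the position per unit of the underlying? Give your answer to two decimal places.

$14.14

PV(remaining dividends) I = 9.21·e^(−0.0896·3/12) = 9.0060
Current forward F = (S − I)·e^(rT) = (361.08 − 9.0060)·e^(0.0896·6/12) = 352.0740 × 1.045819 = 368.2057
Value (long) = (F − K)·e^(−rT) = (368.2057 − 353.42) × 0.956189 = 14.1379
Value = $14.14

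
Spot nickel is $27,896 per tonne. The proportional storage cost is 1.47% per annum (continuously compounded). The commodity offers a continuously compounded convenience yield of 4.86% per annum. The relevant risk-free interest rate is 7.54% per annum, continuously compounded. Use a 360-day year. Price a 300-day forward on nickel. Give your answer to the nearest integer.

Net carry = r + u − y = 0.0754 + 0.0147 − 0.0486 = 0.0415
F = S·e^((r+u−y)T) = 27896 · e^(0.0415 × 300/360) = 27896 · e^0.034583
= 27896 × 1.035188 = $28,878 per tonne

$28,878 per tonne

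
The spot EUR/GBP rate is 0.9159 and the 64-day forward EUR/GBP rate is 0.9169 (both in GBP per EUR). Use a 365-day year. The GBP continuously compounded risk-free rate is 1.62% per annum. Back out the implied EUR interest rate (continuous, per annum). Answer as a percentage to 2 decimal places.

F = S·e^((r_GBP − r_EUR)T) ⇒ r_EUR = r_GBP − ln(F/S)/T
ln(0.9169/0.9159) = 0.001091; /(64/365) = 0.006222
r_EUR = 0.0162 − 0.006222 = 0.009978
r_EUR = 1.00%

1.00%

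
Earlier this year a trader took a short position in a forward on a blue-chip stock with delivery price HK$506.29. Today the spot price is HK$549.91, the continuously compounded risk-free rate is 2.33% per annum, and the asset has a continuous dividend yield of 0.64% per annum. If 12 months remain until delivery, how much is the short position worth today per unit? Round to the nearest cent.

Current fair forward for the remaining 12 months: F = S·e^((r − q)·T), (r − q) = 0.0233 − 0.0064 = 0.0169
F = 549.91 · e^(0.0169 × 12/12) = 549.91 × 1.017044 = 559.2827
Value of long forward = (F − K)·e^(−rT) = (559.2827 − 506.29) · e^(−0.0233·12/12)
= 52.9927 × 0.976969 = 51.77
Short position value = −(long value) = -HK$51.77

-HK$51.77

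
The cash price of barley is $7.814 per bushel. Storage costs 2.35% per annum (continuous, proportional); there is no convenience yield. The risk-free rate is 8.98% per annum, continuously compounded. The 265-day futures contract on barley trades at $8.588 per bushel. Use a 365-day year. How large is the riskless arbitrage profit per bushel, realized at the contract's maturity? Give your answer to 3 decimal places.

Fair futures: F* = S·e^(carry·T), with carry = (r + u) = 0.0898 + 0.0235 = 0.1133
F* = 7.814 · e^(0.1133 × 265/365) = 7.814 · e^0.082259 = 7.814 × 1.085737 = $8.4839
Market $8.588 > fair $8.4839: forward overpriced → cash-and-carry (buy spot, short the forward).
At maturity, profit = |F_mkt − F*| = |8.588 − 8.4839| = $0.104 per bushel

$0.104 per bushel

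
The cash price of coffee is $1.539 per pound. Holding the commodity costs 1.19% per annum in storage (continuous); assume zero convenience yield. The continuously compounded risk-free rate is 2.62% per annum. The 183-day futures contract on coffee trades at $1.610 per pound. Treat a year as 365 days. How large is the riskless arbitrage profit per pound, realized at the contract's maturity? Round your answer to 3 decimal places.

$0.041 per pound

Fair futures: F* = S·e^(carry·T), with carry = (r + u) = 0.0262 + 0.0119 = 0.0381
F* = 1.539 · e^(0.0381 × 183/365) = 1.539 · e^0.019102 = 1.539 × 1.019286 = $1.5687
Market $1.610 > fair $1.5687: forward overpriced → cash-and-carry (buy spot, short the forward).
At maturity, profit = |F_mkt − F*| = |1.610 − 1.5687| = $0.041 per pound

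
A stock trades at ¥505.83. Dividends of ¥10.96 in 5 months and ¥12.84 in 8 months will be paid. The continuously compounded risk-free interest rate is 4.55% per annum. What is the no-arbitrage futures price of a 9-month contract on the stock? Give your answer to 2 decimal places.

¥499.37

PV(dividends) I = 10.96·e^(−0.0455·5/12) + 12.84·e^(−0.0455·8/12)
I = 10.7542 + 12.4564 = 23.2106
F = (S − I)·e^(rT) = (505.83 − 23.2106) · e^(0.0455·9/12)
= 482.6194 · e^0.034125 = 482.6194 × 1.034714 = ¥499.37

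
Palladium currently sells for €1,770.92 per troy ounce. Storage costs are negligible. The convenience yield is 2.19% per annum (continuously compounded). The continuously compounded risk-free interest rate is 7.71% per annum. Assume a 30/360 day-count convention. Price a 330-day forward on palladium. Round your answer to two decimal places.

€1,862.83 per troy ounce

Net carry = r + u − y = 0.0771 + 0.0000 − 0.0219 = 0.0552
F = S·e^((r+u−y)T) = 1770.92 · e^(0.0552 × 330/360) = 1770.92 · e^0.05060000
= 1770.92 × 1.05190205 = €1,862.83 per troy ounce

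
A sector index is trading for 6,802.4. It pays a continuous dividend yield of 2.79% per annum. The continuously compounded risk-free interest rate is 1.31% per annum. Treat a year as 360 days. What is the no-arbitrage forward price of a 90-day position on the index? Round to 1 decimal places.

6,777.3

F = S·e^((r − q)T) = 6802.4 · e^((0.0131 − 0.0279) × 90/360)
= 6802.4 · e^-0.003700 = 6802.4 × 0.996307
F = 6,777.3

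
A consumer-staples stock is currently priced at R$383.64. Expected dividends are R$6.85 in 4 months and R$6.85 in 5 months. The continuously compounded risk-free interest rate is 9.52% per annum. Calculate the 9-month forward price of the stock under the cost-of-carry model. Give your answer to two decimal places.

PV(dividends) I = 6.85·e^(−0.0952·4/12) + 6.85·e^(−0.0952·5/12)
I = 6.6360 + 6.5836 = 13.2196
F = (S − I)·e^(rT) = (383.64 − 13.2196) · e^(0.0952·9/12)
= 370.4204 · e^0.071400 = 370.4204 × 1.074011 = R$397.84

R$397.84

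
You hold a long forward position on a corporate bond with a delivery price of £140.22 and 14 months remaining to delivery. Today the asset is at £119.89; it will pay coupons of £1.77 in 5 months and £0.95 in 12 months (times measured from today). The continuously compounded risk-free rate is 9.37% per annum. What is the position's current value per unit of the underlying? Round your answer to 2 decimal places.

-£8.38

PV(remaining coupons) I = 1.77·e^(−0.0937·5/12) + 0.95·e^(−0.0937·12/12) = 2.5673
Current forward F = (S − I)·e^(rT) = (119.89 − 2.5673)·e^(0.0937·14/12) = 117.3227 × 1.115516 = 130.8753
Value (long) = (F − K)·e^(−rT) = (130.8753 − 140.22) × 0.896446 = -8.3770
Value = -£8.38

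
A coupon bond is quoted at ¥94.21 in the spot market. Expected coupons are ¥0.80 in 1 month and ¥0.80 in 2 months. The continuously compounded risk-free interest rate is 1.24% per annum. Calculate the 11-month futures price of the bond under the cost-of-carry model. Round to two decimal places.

PV(coupons) I = 0.80·e^(−0.0124·1/12) + 0.80·e^(−0.0124·2/12)
I = 0.7992 + 0.7983 = 1.5975
F = (S − I)·e^(rT) = (94.21 − 1.5975) · e^(0.0124·11/12)
= 92.6125 · e^0.011367 = 92.6125 × 1.011432 = ¥93.67

¥93.67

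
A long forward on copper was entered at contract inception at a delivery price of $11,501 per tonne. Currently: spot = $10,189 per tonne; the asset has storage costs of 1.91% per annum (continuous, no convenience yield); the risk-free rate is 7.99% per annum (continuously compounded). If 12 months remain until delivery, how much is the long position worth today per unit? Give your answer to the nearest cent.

-$232.34 per tonne

Current fair forward for the remaining 12 months: F = S·e^((r + u)·T), (r + u) = 0.0799 + 0.0191 = 0.0990
F = 10189 · e^(0.0990 × 12/12) = 10189 × 1.10406630 = 11249.3315
Value of long forward = (F − K)·e^(−rT) = (11249.3315 − 11501) · e^(−0.0799·12/12)
= -251.6685 × 0.92320866 = -232.34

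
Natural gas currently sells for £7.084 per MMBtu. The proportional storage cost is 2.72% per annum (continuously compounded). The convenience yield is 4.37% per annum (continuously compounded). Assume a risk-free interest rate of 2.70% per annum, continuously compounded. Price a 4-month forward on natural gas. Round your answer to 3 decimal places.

£7.109 per MMBtu

Net carry = r + u − y = 0.0270 + 0.0272 − 0.0437 = 0.0105
F = S·e^((r+u−y)T) = 7.084 · e^(0.0105 × 4/12) = 7.084 · e^0.003500
= 7.084 × 1.003506 = £7.109 per MMBtu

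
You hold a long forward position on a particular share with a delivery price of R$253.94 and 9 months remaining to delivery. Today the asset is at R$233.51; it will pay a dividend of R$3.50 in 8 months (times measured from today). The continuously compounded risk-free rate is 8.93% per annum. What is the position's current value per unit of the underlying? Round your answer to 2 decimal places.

-R$7.28

PV(remaining dividends) I = 3.50·e^(−0.0893·8/12) = 3.2977
Current forward F = (S − I)·e^(rT) = (233.51 − 3.2977)·e^(0.0893·9/12) = 230.2123 × 1.069269 = 246.1589
Value (long) = (F − K)·e^(−rT) = (246.1589 − 253.94) × 0.935219 = -7.2770
Value = -R$7.28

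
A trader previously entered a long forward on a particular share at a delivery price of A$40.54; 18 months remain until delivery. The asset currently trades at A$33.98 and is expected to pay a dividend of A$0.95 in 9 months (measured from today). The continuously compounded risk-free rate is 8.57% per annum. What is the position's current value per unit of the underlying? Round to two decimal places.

-A$2.56

PV(remaining dividends) I = 0.95·e^(−0.0857·9/12) = 0.8909
Current forward F = (S − I)·e^(rT) = (33.98 − 0.8909)·e^(0.0857·18/12) = 33.0891 × 1.137178 = 37.6282
Value (long) = (F − K)·e^(−rT) = (37.6282 − 40.54) × 0.879370 = -2.5605
Value = -A$2.56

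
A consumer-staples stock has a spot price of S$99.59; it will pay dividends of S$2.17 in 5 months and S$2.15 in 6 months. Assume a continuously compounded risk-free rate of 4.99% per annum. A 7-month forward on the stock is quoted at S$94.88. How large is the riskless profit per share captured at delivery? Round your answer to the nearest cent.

S$3.30 per share

PV(dividends) I = 2.17·e^(−0.0499·5/12) + 2.15·e^(−0.0499·6/12) = 4.2224
Fair forward F* = (S − I)·e^(rT) = (99.59 − 4.2224)·e^0.029108 = 95.3676 × 1.029536 = 98.1844
Market S$94.88 < fair 98.1844: forward underpriced → reverse cash-and-carry (short the stock, invest proceeds at r, pay the dividends, go long the forward).
Profit at T = |F_mkt − F*| = |94.88 − 98.1844| = S$3.30 per share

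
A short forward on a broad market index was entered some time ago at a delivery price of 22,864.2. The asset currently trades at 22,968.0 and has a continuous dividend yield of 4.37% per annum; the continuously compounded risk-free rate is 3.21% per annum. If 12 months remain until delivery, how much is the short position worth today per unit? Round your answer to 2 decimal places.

156.00

Current fair forward for the remaining 12 months: F = S·e^((r − q)·T), (r − q) = 0.0321 − 0.0437 = -0.0116
F = 22968.0 · e^(-0.0116 × 12/12) = 22968.0 × 0.98846702 = 22703.1105
Value of long forward = (F − K)·e^(−rT) = (22703.1105 − 22864.2) · e^(−0.0321·12/12)
= -161.0895 × 0.96840974 = -156.00
Short position value = −(long value) = 156.00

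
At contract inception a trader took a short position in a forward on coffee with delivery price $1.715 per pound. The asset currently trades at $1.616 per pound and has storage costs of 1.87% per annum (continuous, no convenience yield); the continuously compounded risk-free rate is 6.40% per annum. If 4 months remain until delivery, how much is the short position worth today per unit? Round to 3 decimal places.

$0.053 per pound

Current fair forward for the remaining 4 months: F = S·e^((r + u)·T), (r + u) = 0.0640 + 0.0187 = 0.0827
F = 1.616 · e^(0.0827 × 4/12) = 1.616 × 1.027950 = 1.6612
Value of long forward = (F − K)·e^(−rT) = (1.6612 − 1.715) · e^(−0.0640·4/12)
= -0.0538 × 0.978893 = -0.053
Short position value = −(long value) = $0.053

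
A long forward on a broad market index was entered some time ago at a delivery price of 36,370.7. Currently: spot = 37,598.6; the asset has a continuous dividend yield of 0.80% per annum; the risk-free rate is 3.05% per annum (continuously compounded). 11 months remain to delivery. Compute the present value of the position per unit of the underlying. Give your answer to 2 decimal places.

1955.97

Current fair forward for the remaining 11 months: F = S·e^((r − q)·T), (r − q) = 0.0305 − 0.0080 = 0.0225
F = 37598.6 · e^(0.0225 × 11/12) = 37598.6 × 1.02083917 = 38382.1236
Value of long forward = (F − K)·e^(−rT) = (38382.1236 − 36370.7) · e^(−0.0305·11/12)
= 2011.4236 × 0.97242888 = 1955.97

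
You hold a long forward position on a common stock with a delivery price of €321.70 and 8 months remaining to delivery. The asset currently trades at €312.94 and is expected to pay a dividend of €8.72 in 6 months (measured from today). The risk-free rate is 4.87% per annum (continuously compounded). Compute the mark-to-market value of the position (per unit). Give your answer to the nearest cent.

PV(remaining dividends) I = 8.72·e^(−0.0487·6/12) = 8.5102
Current forward F = (S − I)·e^(rT) = (312.94 − 8.5102)·e^(0.0487·8/12) = 304.4298 × 1.032999 = 314.4757
Value (long) = (F − K)·e^(−rT) = (314.4757 − 321.70) × 0.968055 = -6.9935
Value = -€6.99

-€6.99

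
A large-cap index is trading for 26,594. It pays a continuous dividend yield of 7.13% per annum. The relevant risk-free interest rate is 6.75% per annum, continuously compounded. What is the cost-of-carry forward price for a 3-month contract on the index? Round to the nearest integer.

F = S·e^((r − q)T) = 26594 · e^((0.0675 − 0.0713) × 3/12)
= 26594 · e^-0.000950 = 26594 × 0.999050
F = 26,569

26,569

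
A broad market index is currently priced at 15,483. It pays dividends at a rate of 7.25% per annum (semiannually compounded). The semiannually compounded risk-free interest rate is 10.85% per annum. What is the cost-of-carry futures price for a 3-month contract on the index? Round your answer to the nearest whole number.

15,617

F = S · (1+r/2)^(2T) / (1+q/2)^(2T)
= 15483 × 1.026767 / 1.017964 = 15483 × 1.008648
F = 15,617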